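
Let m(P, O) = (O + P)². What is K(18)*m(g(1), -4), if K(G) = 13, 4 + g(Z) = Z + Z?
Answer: 468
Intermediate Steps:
g(Z) = -4 + 2*Z (g(Z) = -4 + (Z + Z) = -4 + 2*Z)
K(18)*m(g(1), -4) = 13*(-4 + (-4 + 2*1))² = 13*(-4 + (-4 + 2))² = 13*(-4 - 2)² = 13*(-6)² = 13*36 = 468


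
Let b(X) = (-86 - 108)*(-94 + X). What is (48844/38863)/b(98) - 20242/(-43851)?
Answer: 152077515563/330611194122 ≈ 0.45999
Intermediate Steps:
b(X) = 18236 - 194*X (b(X) = -194*(-94 + X) = 18236 - 194*X)
(48844/38863)/b(98) - 20242/(-43851) = (48844/38863)/(18236 - 194*98) - 20242/(-43851) = (48844*(1/38863))/(18236 - 19012) - 20242*(-1/43851) = (48844/38863)/(-776) + 20242/43851 = (48844/38863)*(-1/776) + 20242/43851 = -12211/7539422 + 20242/43851 = 152077515563/330611194122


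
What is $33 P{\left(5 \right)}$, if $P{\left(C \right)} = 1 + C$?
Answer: $198$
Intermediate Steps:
$33 P{\left(5 \right)} = 33 \left(1 + 5\right) = 33 \cdot 6 = 198$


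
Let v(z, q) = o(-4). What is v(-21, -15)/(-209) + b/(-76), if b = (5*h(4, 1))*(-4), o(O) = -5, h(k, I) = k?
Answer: 225/209 ≈ 1.0766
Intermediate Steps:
v(z, q) = -5
b = -80 (b = (5*4)*(-4) = 20*(-4) = -80)
v(-21, -15)/(-209) + b/(-76) = -5/(-209) - 80/(-76) = -5*(-1/209) - 80*(-1/76) = 5/209 + 20/19 = 225/209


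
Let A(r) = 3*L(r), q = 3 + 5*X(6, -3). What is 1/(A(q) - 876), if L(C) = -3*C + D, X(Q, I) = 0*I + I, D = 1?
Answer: -1/765 ≈ -0.0013072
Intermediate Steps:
X(Q, I) = I (X(Q, I) = 0 + I = I)
L(C) = 1 - 3*C (L(C) = -3*C + 1 = 1 - 3*C)
q = -12 (q = 3 + 5*(-3) = 3 - 15 = -12)
A(r) = 3 - 9*r (A(r) = 3*(1 - 3*r) = 3 - 9*r)
1/(A(q) - 876) = 1/((3 - 9*(-12)) - 876) = 1/((3 + 108) - 876) = 1/(111 - 876) = 1/(-765) = -1/765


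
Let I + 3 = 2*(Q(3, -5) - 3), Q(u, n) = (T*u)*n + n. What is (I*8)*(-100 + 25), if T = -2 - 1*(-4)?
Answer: 47400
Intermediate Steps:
T = 2 (T = -2 + 4 = 2)
Q(u, n) = n + 2*n*u (Q(u, n) = (2*u)*n + n = 2*n*u + n = n + 2*n*u)
I = -79 (I = -3 + 2*(-5*(1 + 2*3) - 3) = -3 + 2*(-5*(1 + 6) - 3) = -3 + 2*(-5*7 - 3) = -3 + 2*(-35 - 3) = -3 + 2*(-38) = -3 - 76 = -79)
(I*8)*(-100 + 25) = (-79*8)*(-100 + 25) = -632*(-75) = 47400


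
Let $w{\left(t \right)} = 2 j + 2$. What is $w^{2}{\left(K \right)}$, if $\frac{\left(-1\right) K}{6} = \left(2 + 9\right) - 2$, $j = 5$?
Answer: $144$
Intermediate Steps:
$K = -54$ ($K = - 6 \left(\left(2 + 9\right) - 2\right) = - 6 \left(11 - 2\right) = \left(-6\right) 9 = -54$)
$w{\left(t \right)} = 12$ ($w{\left(t \right)} = 2 \cdot 5 + 2 = 10 + 2 = 12$)
$w^{2}{\left(K \right)} = 12^{2} = 144$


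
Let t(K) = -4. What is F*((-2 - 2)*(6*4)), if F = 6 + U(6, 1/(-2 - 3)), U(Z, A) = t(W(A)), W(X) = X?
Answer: -192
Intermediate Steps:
U(Z, A) = -4
F = 2 (F = 6 - 4 = 2)
F*((-2 - 2)*(6*4)) = 2*((-2 - 2)*(6*4)) = 2*(-4*24) = 2*(-96) = -192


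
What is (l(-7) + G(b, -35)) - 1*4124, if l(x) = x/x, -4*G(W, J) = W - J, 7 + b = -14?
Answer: -8253/2 ≈ -4126.5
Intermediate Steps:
b = -21 (b = -7 - 14 = -21)
G(W, J) = -W/4 + J/4 (G(W, J) = -(W - J)/4 = -W/4 + J/4)
l(x) = 1
(l(-7) + G(b, -35)) - 1*4124 = (1 + (-¼*(-21) + (¼)*(-35))) - 1*4124 = (1 + (21/4 - 35/4)) - 4124 = (1 - 7/2) - 4124 = -5/2 - 4124 = -8253/2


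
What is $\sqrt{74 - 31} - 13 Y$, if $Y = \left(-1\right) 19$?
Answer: $247 + \sqrt{43} \approx 253.56$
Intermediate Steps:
$Y = -19$
$\sqrt{74 - 31} - 13 Y = \sqrt{74 - 31} - -247 = \sqrt{43} + 247 = 247 + \sqrt{43}$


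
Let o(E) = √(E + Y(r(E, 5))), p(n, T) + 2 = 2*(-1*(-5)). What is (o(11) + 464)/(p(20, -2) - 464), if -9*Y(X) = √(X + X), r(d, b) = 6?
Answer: -58/57 - √(99 - 2*√3)/1368 ≈ -1.0247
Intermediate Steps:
p(n, T) = 8 (p(n, T) = -2 + 2*(-1*(-5)) = -2 + 2*5 = -2 + 10 = 8)
Y(X) = -√2*√X/9 (Y(X) = -√(X + X)/9 = -√2*√X/9)
o(E) = √(E - 2*√3/9) (o(E) = √(E - √2*√6/9) = √(E - 2*√3/9))
(o(11) + 464)/(p(20, -2) - 464) = (√(-2*√3 + 9*11)/3 + 464)/(8 - 464) = (√(-2*√3 + 99)/3 + 464)/(-456) = (√(99 - 2*√3)/3 + 464)*(-1/456) = (464 + √(99 - 2*√3)/3)*(-1/456) = -58/57 - √(99 - 2*√3)/1368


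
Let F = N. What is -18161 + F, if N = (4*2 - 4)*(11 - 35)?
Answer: -18257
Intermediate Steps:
N = -96 (N = (8 - 4)*(-24) = 4*(-24) = -96)
F = -96
-18161 + F = -18161 - 96 = -18257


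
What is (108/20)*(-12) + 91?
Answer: 131/5 ≈ 26.200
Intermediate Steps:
(108/20)*(-12) + 91 = (108*(1/20))*(-12) + 91 = (27/5)*(-12) + 91 = -324/5 + 91 = 131/5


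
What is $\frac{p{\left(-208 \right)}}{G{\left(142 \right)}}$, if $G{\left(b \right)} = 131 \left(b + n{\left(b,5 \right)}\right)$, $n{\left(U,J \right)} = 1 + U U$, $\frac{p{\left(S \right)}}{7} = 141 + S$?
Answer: $- \frac{67}{380031} \approx -0.0001763$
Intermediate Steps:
$p{\left(S \right)} = 987 + 7 S$ ($p{\left(S \right)} = 7 \left(141 + S\right) = 987 + 7 S$)
$n{\left(U,J \right)} = 1 + U^{2}$
$G{\left(b \right)} = 131 + 131 b + 131 b^{2}$ ($G{\left(b \right)} = 131 \left(b + \left(1 + b^{2}\right)\right) = 131 \left(1 + b + b^{2}\right) = 131 + 131 b + 131 b^{2}$)
$\frac{p{\left(-208 \right)}}{G{\left(142 \right)}} = \frac{987 + 7 \left(-208\right)}{131 + 131 \cdot 142 + 131 \cdot 142^{2}} = \frac{987 - 1456}{131 + 18602 + 131 \cdot 20164} = - \frac{469}{131 + 18602 + 2641484} = - \frac{469}{2660217} = \left(-469\right) \frac{1}{2660217} = - \frac{67}{380031}$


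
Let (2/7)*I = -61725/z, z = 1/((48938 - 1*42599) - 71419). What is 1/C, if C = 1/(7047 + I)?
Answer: 14059727547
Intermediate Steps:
z = -1/65080 (z = 1/((48938 - 42599) - 71419) = 1/(6339 - 71419) = 1/(-65080) = -1/65080 ≈ -1.5366e-5)
I = 14059720500 (I = 7*(-61725/(-1/65080))/2 = 7*(-61725*(-65080))/2 = (7/2)*4017063000 = 14059720500)
C = 1/14059727547 (C = 1/(7047 + 14059720500) = 1/14059727547 ≈ 7.1125e-11)
1/C = 1/(1/14059727547) = 14059727547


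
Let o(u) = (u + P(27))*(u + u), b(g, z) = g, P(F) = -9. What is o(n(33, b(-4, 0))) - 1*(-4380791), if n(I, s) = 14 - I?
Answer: 4381855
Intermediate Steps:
o(u) = 2*u*(-9 + u) (o(u) = (u - 9)*(u + u) = (-9 + u)*(2*u) = 2*u*(-9 + u))
o(n(33, b(-4, 0))) - 1*(-4380791) = 2*(14 - 1*33)*(-9 + (14 - 1*33)) - 1*(-4380791) = 2*(14 - 33)*(-9 + (14 - 33)) + 4380791 = 2*(-19)*(-9 - 19) + 4380791 = 2*(-19)*(-28) + 4380791 = 1064 + 4380791 = 4381855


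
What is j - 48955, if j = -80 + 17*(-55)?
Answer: -49970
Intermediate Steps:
j = -1015 (j = -80 - 935 = -1015)
j - 48955 = -1015 - 48955 = -49970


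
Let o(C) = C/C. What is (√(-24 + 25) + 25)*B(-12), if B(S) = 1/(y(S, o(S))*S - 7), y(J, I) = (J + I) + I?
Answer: 26/113 ≈ 0.23009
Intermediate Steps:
o(C) = 1
y(J, I) = J + 2*I (y(J, I) = (I + J) + I = J + 2*I)
B(S) = 1/(-7 + S*(2 + S)) (B(S) = 1/((S + 2*1)*S - 7) = 1/((S + 2)*S - 7) = 1/((2 + S)*S - 7) = 1/(S*(2 + S) - 7) = 1/(-7 + S*(2 + S)))
(√(-24 + 25) + 25)*B(-12) = (√(-24 + 25) + 25)/(-7 - 12*(2 - 12)) = (√1 + 25)/(-7 - 12*(-10)) = (1 + 25)/(-7 + 120) = 26/113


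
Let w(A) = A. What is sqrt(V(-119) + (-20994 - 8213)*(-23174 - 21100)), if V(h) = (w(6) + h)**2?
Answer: sqrt(1293123487) ≈ 35960.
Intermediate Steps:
V(h) = (6 + h)**2
sqrt(V(-119) + (-20994 - 8213)*(-23174 - 21100)) = sqrt((6 - 119)**2 + (-20994 - 8213)*(-23174 - 21100)) = sqrt((-113)**2 - 29207*(-44274)) = sqrt(12769 + 1293110718) = sqrt(1293123487)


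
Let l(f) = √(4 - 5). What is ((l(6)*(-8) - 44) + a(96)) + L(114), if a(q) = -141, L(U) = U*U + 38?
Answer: 12849 - 8*I ≈ 12849.0 - 8.0*I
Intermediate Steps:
L(U) = 38 + U² (L(U) = U² + 38 = 38 + U²)
l(f) = I (l(f) = √(-1) = I)
((l(6)*(-8) - 44) + a(96)) + L(114) = ((I*(-8) - 44) - 141) + (38 + 114²) = ((-8*I - 44) - 141) + (38 + 12996) = ((-44 - 8*I) - 141) + 13034 = (-185 - 8*I) + 13034 = 12849 - 8*I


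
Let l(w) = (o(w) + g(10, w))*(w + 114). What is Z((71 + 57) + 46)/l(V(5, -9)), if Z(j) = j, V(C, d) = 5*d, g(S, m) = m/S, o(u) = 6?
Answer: 116/69 ≈ 1.6812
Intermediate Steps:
l(w) = (6 + w/10)*(114 + w) (l(w) = (6 + w/10)*(w + 114) = (6 + w*(⅒))*(114 + w) = (6 + w/10)*(114 + w))
Z((71 + 57) + 46)/l(V(5, -9)) = ((71 + 57) + 46)/(684 + (5*(-9))²/10 + 87*(5*(-9))/5) = (128 + 46)/(684 + (⅒)*(-45)² + (87/5)*(-45)) = 174/(684 + (⅒)*2025 - 783) = 174/(684 + 405/2 - 783) = 174/(207/2) = 174*(2/207) = 116/69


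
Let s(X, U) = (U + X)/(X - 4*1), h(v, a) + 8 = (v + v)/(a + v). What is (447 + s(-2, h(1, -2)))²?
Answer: 201601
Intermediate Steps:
h(v, a) = -8 + 2*v/(a + v) (h(v, a) = -8 + (v + v)/(a + v) = -8 + (2*v)/(a + v) = -8 + 2*v/(a + v))
s(X, U) = (U + X)/(-4 + X) (s(X, U) = (U + X)/(X - 4) = (U + X)/(-4 + X))
(447 + s(-2, h(1, -2)))² = (447 + (2*(-4*(-2) - 3*1)/(-2 + 1) - 2)/(-4 - 2))² = (447 + (2*(8 - 3)/(-1) - 2)/(-6))² = (447 - (2*(-1)*5 - 2)/6)² = (447 - (-10 - 2)/6)² = (447 - ⅙*(-12))² = (447 + 2)² = 449² = 201601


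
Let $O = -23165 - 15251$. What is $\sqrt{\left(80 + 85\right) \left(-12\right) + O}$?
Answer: $2 i \sqrt{10099} \approx 200.99 i$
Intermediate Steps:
$O = -38416$
$\sqrt{\left(80 + 85\right) \left(-12\right) + O} = \sqrt{\left(80 + 85\right) \left(-12\right) - 38416} = \sqrt{165 \left(-12\right) - 38416} = \sqrt{-1980 - 38416} = \sqrt{-40396} = 2 i \sqrt{10099}$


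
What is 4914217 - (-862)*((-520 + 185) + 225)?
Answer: 4819397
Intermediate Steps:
4914217 - (-862)*((-520 + 185) + 225) = 4914217 - (-862)*(-335 + 225) = 4914217 - (-862)*(-110) = 4914217 - 1*94820 = 4914217 - 94820 = 4819397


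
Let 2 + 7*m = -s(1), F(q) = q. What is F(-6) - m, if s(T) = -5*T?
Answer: -45/7 ≈ -6.4286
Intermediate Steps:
m = 3/7 (m = -2/7 + (-(-5))/7 = -2/7 + (-1*(-5))/7 = -2/7 + (⅐)*5 = -2/7 + 5/7 = 3/7 ≈ 0.42857)
F(-6) - m = -6 - 1*3/7 = -6 - 3/7 = -45/7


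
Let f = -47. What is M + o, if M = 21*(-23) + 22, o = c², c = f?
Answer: 1748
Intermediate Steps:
c = -47
o = 2209 (o = (-47)² = 2209)
M = -461 (M = -483 + 22 = -461)
M + o = -461 + 2209 = 1748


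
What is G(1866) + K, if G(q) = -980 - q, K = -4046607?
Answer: -4049453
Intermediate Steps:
G(1866) + K = (-980 - 1*1866) - 4046607 = (-980 - 1866) - 4046607 = -2846 - 4046607 = -4049453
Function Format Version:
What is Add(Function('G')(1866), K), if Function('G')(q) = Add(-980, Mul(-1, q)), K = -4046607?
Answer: -4049453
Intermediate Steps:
Add(Function('G')(1866), K) = Add(Add(-980, Mul(-1, 1866)), -4046607) = Add(Add(-980, -1866), -4046607) = Add(-2846, -4046607) = -4049453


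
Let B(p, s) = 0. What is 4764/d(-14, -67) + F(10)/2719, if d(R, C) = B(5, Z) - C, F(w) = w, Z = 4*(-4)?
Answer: 12953986/182173 ≈ 71.108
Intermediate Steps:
Z = -16
d(R, C) = -C (d(R, C) = 0 - C = -C)
4764/d(-14, -67) + F(10)/2719 = 4764/((-1*(-67))) + 10/2719 = 4764/67 + 10*(1/2719) = 4764*(1/67) + 10/2719 = 4764/67 + 10/2719 = 12953986/182173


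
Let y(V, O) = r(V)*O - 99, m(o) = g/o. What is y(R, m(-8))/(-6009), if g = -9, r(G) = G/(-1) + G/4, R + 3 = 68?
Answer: 1641/64096 ≈ 0.025602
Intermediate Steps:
R = 65 (R = -3 + 68 = 65)
r(G) = -3*G/4 (r(G) = G*(-1) + G*(¼) = -G + G/4 = -3*G/4)
m(o) = -9/o
y(V, O) = -99 - 3*O*V/4 (y(V, O) = (-3*V/4)*O - 99 = -3*O*V/4 - 99 = -99 - 3*O*V/4)
y(R, m(-8))/(-6009) = (-99 - ¾*(-9/(-8))*65)/(-6009) = (-99 - ¾*(-9*(-⅛))*65)*(-1/6009) = (-99 - ¾*9/8*65)*(-1/6009) = (-99 - 1755/32)*(-1/6009) = -4923/32*(-1/6009) = 1641/64096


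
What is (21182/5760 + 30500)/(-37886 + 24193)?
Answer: -87850591/39435840 ≈ -2.2277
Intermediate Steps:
(21182/5760 + 30500)/(-37886 + 24193) = (21182*(1/5760) + 30500)/(-13693) = (10591/2880 + 30500)*(-1/13693) = (87850591/2880)*(-1/13693) = -87850591/39435840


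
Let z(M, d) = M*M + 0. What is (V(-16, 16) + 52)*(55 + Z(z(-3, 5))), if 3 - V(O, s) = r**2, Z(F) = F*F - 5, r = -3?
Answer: 6026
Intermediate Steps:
z(M, d) = M**2 (z(M, d) = M**2 + 0 = M**2)
Z(F) = -5 + F**2 (Z(F) = F**2 - 5 = -5 + F**2)
V(O, s) = -6 (V(O, s) = 3 - 1*(-3)**2 = 3 - 1*9 = 3 - 9 = -6)
(V(-16, 16) + 52)*(55 + Z(z(-3, 5))) = (-6 + 52)*(55 + (-5 + ((-3)**2)**2)) = 46*(55 + (-5 + 9**2)) = 46*(55 + (-5 + 81)) = 46*(55 + 76) = 46*131 = 6026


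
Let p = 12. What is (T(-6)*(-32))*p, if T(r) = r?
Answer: 2304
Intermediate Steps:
(T(-6)*(-32))*p = -6*(-32)*12 = 192*12 = 2304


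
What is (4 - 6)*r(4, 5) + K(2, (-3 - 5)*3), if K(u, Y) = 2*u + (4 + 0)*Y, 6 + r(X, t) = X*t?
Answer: -120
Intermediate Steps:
r(X, t) = -6 + X*t
K(u, Y) = 2*u + 4*Y
(4 - 6)*r(4, 5) + K(2, (-3 - 5)*3) = (4 - 6)*(-6 + 4*5) + (2*2 + 4*((-3 - 5)*3)) = -2*(-6 + 20) + (4 + 4*(-8*3)) = -2*14 + (4 + 4*(-24)) = -28 + (4 - 96) = -28 - 92 = -120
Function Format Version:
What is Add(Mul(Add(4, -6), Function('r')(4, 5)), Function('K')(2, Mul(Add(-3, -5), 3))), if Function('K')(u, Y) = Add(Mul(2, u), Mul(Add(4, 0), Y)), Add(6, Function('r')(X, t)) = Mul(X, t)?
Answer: -120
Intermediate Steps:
Function('r')(X, t) = Add(-6, Mul(X, t))
Function('K')(u, Y) = Add(Mul(2, u), Mul(4, Y))
Add(Mul(Add(4, -6), Function('r')(4, 5)), Function('K')(2, Mul(Add(-3, -5), 3))) = Add(Mul(Add(4, -6), Add(-6, Mul(4, 5))), Add(Mul(2, 2), Mul(4, Mul(Add(-3, -5), 3)))) = Add(Mul(-2, Add(-6, 20)), Add(4, Mul(4, Mul(-8, 3)))) = Add(Mul(-2, 14), Add(4, Mul(4, -24))) = Add(-28, Add(4, -96)) = Add(-28, -92) = -120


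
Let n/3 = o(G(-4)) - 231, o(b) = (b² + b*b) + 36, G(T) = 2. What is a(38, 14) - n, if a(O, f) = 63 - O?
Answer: 586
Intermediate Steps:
o(b) = 36 + 2*b² (o(b) = (b² + b²) + 36 = 2*b² + 36 = 36 + 2*b²)
n = -561 (n = 3*((36 + 2*2²) - 231) = 3*((36 + 2*4) - 231) = 3*((36 + 8) - 231) = 3*(44 - 231) = 3*(-187) = -561)
a(38, 14) - n = (63 - 1*38) - 1*(-561) = (63 - 38) + 561 = 25 + 561 = 586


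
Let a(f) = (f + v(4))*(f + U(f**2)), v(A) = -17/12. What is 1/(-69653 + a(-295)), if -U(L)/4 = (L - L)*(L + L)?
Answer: 12/213479 ≈ 5.6212e-5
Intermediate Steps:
v(A) = -17/12 (v(A) = -17*1/12 = -17/12)
U(L) = 0 (U(L) = -4*(L - L)*(L + L) = -0*2*L = -4*0 = 0)
a(f) = f*(-17/12 + f) (a(f) = (f - 17/12)*(f + 0) = (-17/12 + f)*f = f*(-17/12 + f))
1/(-69653 + a(-295)) = 1/(-69653 + (1/12)*(-295)*(-17 + 12*(-295))) = 1/(-69653 + (1/12)*(-295)*(-17 - 3540)) = 1/(-69653 + (1/12)*(-295)*(-3557)) = 1/(-69653 + 1049315/12) = 1/(213479/12) = 12/213479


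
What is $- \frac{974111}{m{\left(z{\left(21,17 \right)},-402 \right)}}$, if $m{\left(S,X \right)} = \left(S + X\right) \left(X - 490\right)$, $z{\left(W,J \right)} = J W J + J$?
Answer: $\frac{974111}{5070128} \approx 0.19213$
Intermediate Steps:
$z{\left(W,J \right)} = J + W J^{2}$ ($z{\left(W,J \right)} = W J^{2} + J = J + W J^{2}$)
$m{\left(S,X \right)} = \left(-490 + X\right) \left(S + X\right)$ ($m{\left(S,X \right)} = \left(S + X\right) \left(-490 + X\right) = \left(-490 + X\right) \left(S + X\right)$)
$- \frac{974111}{m{\left(z{\left(21,17 \right)},-402 \right)}} = - \frac{974111}{\left(-402\right)^{2} - 490 \cdot 17 \left(1 + 17 \cdot 21\right) - -196980 + 17 \left(1 + 17 \cdot 21\right) \left(-402\right)} = - \frac{974111}{161604 - 490 \cdot 17 \left(1 + 357\right) + 196980 + 17 \left(1 + 357\right) \left(-402\right)} = - \frac{974111}{161604 - 490 \cdot 17 \cdot 358 + 196980 + 17 \cdot 358 \left(-402\right)} = - \frac{974111}{161604 - 2982140 + 196980 + 6086 \left(-402\right)} = - \frac{974111}{161604 - 2982140 + 196980 - 2446572} = - \frac{974111}{-5070128} = \left(-974111\right) \left(- \frac{1}{5070128}\right) = \frac{974111}{5070128}$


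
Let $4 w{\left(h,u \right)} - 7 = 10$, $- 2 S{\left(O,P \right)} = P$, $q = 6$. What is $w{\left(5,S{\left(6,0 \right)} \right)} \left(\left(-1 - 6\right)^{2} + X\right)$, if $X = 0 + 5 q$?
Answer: $\frac{1343}{4} \approx 335.75$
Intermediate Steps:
$S{\left(O,P \right)} = - \frac{P}{2}$
$w{\left(h,u \right)} = \frac{17}{4}$ ($w{\left(h,u \right)} = \frac{7}{4} + \frac{1}{4} \cdot 10 = \frac{7}{4} + \frac{5}{2} = \frac{17}{4}$)
$X = 30$ ($X = 0 + 5 \cdot 6 = 0 + 30 = 30$)
$w{\left(5,S{\left(6,0 \right)} \right)} \left(\left(-1 - 6\right)^{2} + X\right) = \frac{17 \left(\left(-1 - 6\right)^{2} + 30\right)}{4} = \frac{17 \left(\left(-7\right)^{2} + 30\right)}{4} = \frac{17 \left(49 + 30\right)}{4} = \frac{17}{4} \cdot 79 = \frac{1343}{4}$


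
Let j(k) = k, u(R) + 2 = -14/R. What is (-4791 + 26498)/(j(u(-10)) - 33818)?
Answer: -108535/169093 ≈ -0.64187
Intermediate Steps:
u(R) = -2 - 14/R
(-4791 + 26498)/(j(u(-10)) - 33818) = (-4791 + 26498)/((-2 - 14/(-10)) - 33818) = 21707/((-2 - 14*(-⅒)) - 33818) = 21707/((-2 + 7/5) - 33818) = 21707/(-⅗ - 33818) = 21707/(-169093/5) = 21707*(-5/169093) = -108535/169093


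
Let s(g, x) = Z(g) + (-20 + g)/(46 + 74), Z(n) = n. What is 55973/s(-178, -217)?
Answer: -1119460/3593 ≈ -311.57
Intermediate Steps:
s(g, x) = -⅙ + 121*g/120 (s(g, x) = g + (-20 + g)/(46 + 74) = g + (-20 + g)/120 = g + (-20 + g)*(1/120) = g + (-⅙ + g/120) = -⅙ + 121*g/120)
55973/s(-178, -217) = 55973/(-⅙ + (121/120)*(-178)) = 55973/(-⅙ - 10769/60) = 55973/(-3593/20) = 55973*(-20/3593) = -1119460/3593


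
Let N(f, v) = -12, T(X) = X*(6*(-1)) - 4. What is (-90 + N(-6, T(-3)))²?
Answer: 10404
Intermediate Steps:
T(X) = -4 - 6*X (T(X) = X*(-6) - 4 = -6*X - 4 = -4 - 6*X)
(-90 + N(-6, T(-3)))² = (-90 - 12)² = (-102)² = 10404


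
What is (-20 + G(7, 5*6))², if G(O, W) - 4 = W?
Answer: 196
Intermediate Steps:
G(O, W) = 4 + W
(-20 + G(7, 5*6))² = (-20 + (4 + 5*6))² = (-20 + (4 + 30))² = (-20 + 34)² = 14² = 196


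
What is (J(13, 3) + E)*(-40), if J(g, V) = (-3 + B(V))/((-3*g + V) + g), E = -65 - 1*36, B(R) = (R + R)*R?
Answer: 93520/23 ≈ 4066.1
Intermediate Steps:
B(R) = 2*R² (B(R) = (2*R)*R = 2*R²)
E = -101 (E = -65 - 36 = -101)
J(g, V) = (-3 + 2*V²)/(V - 2*g) (J(g, V) = (-3 + 2*V²)/((-3*g + V) + g) = (-3 + 2*V²)/((V - 3*g) + g) = (-3 + 2*V²)/(V - 2*g))
(J(13, 3) + E)*(-40) = ((-3 + 2*3²)/(3 - 2*13) - 101)*(-40) = ((-3 + 2*9)/(3 - 26) - 101)*(-40) = ((-3 + 18)/(-23) - 101)*(-40) = (-1/23*15 - 101)*(-40) = (-15/23 - 101)*(-40) = -2338/23*(-40) = 93520/23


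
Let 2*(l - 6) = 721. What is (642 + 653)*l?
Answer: 949235/2 ≈ 4.7462e+5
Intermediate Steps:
l = 733/2 (l = 6 + (½)*721 = 6 + 721/2 = 733/2 ≈ 366.50)
(642 + 653)*l = (642 + 653)*(733/2) = 1295*(733/2) = 949235/2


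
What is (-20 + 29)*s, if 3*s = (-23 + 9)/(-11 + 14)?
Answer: -14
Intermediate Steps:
s = -14/9 (s = ((-23 + 9)/(-11 + 14))/3 = (-14/3)/3 = (-14*⅓)/3 = (⅓)*(-14/3) = -14/9 ≈ -1.5556)
(-20 + 29)*s = (-20 + 29)*(-14/9) = 9*(-14/9) = -14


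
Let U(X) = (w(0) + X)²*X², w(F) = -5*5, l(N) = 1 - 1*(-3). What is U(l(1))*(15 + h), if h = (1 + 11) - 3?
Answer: 169344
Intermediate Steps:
h = 9 (h = 12 - 3 = 9)
l(N) = 4 (l(N) = 1 + 3 = 4)
w(F) = -25
U(X) = X²*(-25 + X)² (U(X) = (-25 + X)²*X² = X²*(-25 + X)²)
U(l(1))*(15 + h) = (4²*(-25 + 4)²)*(15 + 9) = (16*(-21)²)*24 = (16*441)*24 = 7056*24 = 169344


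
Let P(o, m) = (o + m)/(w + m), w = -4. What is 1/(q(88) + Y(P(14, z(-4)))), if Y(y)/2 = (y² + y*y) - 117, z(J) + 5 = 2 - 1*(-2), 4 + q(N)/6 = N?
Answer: 25/7426 ≈ 0.0033665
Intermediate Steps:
q(N) = -24 + 6*N
z(J) = -1 (z(J) = -5 + (2 - 1*(-2)) = -5 + (2 + 2) = -5 + 4 = -1)
P(o, m) = (m + o)/(-4 + m) (P(o, m) = (o + m)/(-4 + m) = (m + o)/(-4 + m))
Y(y) = -234 + 4*y² (Y(y) = 2*((y² + y*y) - 117) = 2*((y² + y²) - 117) = 2*(2*y² - 117) = 2*(-117 + 2*y²) = -234 + 4*y²)
1/(q(88) + Y(P(14, z(-4)))) = 1/((-24 + 6*88) + (-234 + 4*((-1 + 14)/(-4 - 1))²)) = 1/((-24 + 528) + (-234 + 4*(13/(-5))²)) = 1/(504 + (-234 + 4*(-⅕*13)²)) = 1/(504 + (-234 + 4*(-13/5)²)) = 1/(504 + (-234 + 4*(169/25))) = 1/(504 + (-234 + 676/25)) = 1/(504 - 5174/25) = 1/(7426/25) = 25/7426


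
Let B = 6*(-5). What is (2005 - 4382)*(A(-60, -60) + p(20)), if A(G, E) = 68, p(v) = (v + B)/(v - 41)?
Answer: -3418126/21 ≈ -1.6277e+5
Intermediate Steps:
B = -30
p(v) = (-30 + v)/(-41 + v) (p(v) = (v - 30)/(v - 41) = (-30 + v)/(-41 + v))
(2005 - 4382)*(A(-60, -60) + p(20)) = (2005 - 4382)*(68 + (-30 + 20)/(-41 + 20)) = -2377*(68 - 10/(-21)) = -2377*(68 - 1/21*(-10)) = -2377*(68 + 10/21) = -2377*1438/21 = -3418126/21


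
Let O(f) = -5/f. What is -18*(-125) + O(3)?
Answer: 6745/3 ≈ 2248.3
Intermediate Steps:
-18*(-125) + O(3) = -18*(-125) - 5/3 = 2250 - 5*⅓ = 2250 - 5/3 = 6745/3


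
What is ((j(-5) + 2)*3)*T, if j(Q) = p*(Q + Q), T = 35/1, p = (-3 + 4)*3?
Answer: -2940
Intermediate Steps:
p = 3 (p = 1*3 = 3)
T = 35 (T = 35*1 = 35)
j(Q) = 6*Q (j(Q) = 3*(Q + Q) = 3*(2*Q) = 6*Q)
((j(-5) + 2)*3)*T = ((6*(-5) + 2)*3)*35 = ((-30 + 2)*3)*35 = -28*3*35 = -84*35 = -2940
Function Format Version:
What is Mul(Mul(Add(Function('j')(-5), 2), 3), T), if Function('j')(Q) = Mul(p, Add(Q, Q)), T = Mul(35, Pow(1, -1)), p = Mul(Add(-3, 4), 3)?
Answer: -2940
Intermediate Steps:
p = 3 (p = Mul(1, 3) = 3)
T = 35 (T = Mul(35, 1) = 35)
Function('j')(Q) = Mul(6, Q) (Function('j')(Q) = Mul(3, Add(Q, Q)) = Mul(3, Mul(2, Q)) = Mul(6, Q))
Mul(Mul(Add(Function('j')(-5), 2), 3), T) = Mul(Mul(Add(Mul(6, -5), 2), 3), 35) = Mul(Mul(Add(-30, 2), 3), 35) = Mul(Mul(-28, 3), 35) = Mul(-84, 35) = -2940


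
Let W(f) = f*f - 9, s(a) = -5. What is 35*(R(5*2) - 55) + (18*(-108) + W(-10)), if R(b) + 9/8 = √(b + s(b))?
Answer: -30539/8 + 35*√5 ≈ -3739.1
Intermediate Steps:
W(f) = -9 + f² (W(f) = f² - 9 = -9 + f²)
R(b) = -9/8 + √(-5 + b) (R(b) = -9/8 + √(b - 5) = -9/8 + √(-5 + b))
35*(R(5*2) - 55) + (18*(-108) + W(-10)) = 35*((-9/8 + √(-5 + 5*2)) - 55) + (18*(-108) + (-9 + (-10)²)) = 35*((-9/8 + √(-5 + 10)) - 55) + (-1944 + (-9 + 100)) = 35*((-9/8 + √5) - 55) + (-1944 + 91) = 35*(-449/8 + √5) - 1853 = (-15715/8 + 35*√5) - 1853 = -30539/8 + 35*√5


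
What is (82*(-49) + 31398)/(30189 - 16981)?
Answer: 6845/3302 ≈ 2.0730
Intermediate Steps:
(82*(-49) + 31398)/(30189 - 16981) = (-4018 + 31398)/13208 = 27380*(1/13208) = 6845/3302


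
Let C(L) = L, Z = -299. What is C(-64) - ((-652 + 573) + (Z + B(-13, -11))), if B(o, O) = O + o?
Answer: 338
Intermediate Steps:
C(-64) - ((-652 + 573) + (Z + B(-13, -11))) = -64 - ((-652 + 573) + (-299 + (-11 - 13))) = -64 - (-79 + (-299 - 24)) = -64 - (-79 - 323) = -64 - 1*(-402) = -64 + 402 = 338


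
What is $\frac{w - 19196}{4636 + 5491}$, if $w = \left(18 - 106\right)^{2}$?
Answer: $- \frac{11452}{10127} \approx -1.1308$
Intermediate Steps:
$w = 7744$ ($w = \left(-88\right)^{2} = 7744$)
$\frac{w - 19196}{4636 + 5491} = \frac{7744 - 19196}{4636 + 5491} = - \frac{11452}{10127}$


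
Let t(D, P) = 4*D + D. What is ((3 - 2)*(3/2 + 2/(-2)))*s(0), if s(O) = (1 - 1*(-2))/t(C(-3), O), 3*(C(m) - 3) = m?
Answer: 3/20 ≈ 0.15000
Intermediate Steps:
C(m) = 3 + m/3
t(D, P) = 5*D
s(O) = 3/10 (s(O) = (1 - 1*(-2))/((5*(3 + (1/3)*(-3)))) = (1 + 2)/((5*(3 - 1))) = 3/((5*2)) = 3/10)
((3 - 2)*(3/2 + 2/(-2)))*s(0) = ((3 - 2)*(3/2 + 2/(-2)))*(3/10) = (1*(3*(1/2) + 2*(-1/2)))*(3/10) = (1*(3/2 - 1))*(3/10) = (1*(1/2))*(3/10) = (1/2)*(3/10) = 3/20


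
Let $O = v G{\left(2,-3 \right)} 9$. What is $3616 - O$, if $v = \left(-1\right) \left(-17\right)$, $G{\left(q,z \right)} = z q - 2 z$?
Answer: $3616$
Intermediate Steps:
$G{\left(q,z \right)} = - 2 z + q z$ ($G{\left(q,z \right)} = q z - 2 z = - 2 z + q z$)
$v = 17$
$O = 0$ ($O = 17 \left(- 3 \left(-2 + 2\right)\right) 9 = 17 \left(\left(-3\right) 0\right) 9 = 17 \cdot 0 \cdot 9 = 0 \cdot 9 = 0$)
$3616 - O = 3616 - 0 = 3616 + 0 = 3616$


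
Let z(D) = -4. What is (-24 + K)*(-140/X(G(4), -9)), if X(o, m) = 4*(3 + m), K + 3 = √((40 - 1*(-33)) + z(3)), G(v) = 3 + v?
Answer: -315/2 + 35*√69/6 ≈ -109.04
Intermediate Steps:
K = -3 + √69 (K = -3 + √((40 - 1*(-33)) - 4) = -3 + √((40 + 33) - 4) = -3 + √(73 - 4) = -3 + √69 ≈ 5.3066)
X(o, m) = 12 + 4*m
(-24 + K)*(-140/X(G(4), -9)) = (-24 + (-3 + √69))*(-140/(12 + 4*(-9))) = (-27 + √69)*(-140/(12 - 36)) = (-27 + √69)*(-140/(-24)) = (-27 + √69)*(-140*(-1/24)) = (-27 + √69)*(35/6) = -315/2 + 35*√69/6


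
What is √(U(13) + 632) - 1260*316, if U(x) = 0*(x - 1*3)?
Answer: -398160 + 2*√158 ≈ -3.9814e+5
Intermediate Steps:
U(x) = 0 (U(x) = 0*(x - 3) = 0*(-3 + x) = 0)
√(U(13) + 632) - 1260*316 = √(0 + 632) - 1260*316 = √632 - 398160 = 2*√158 - 398160 = -398160 + 2*√158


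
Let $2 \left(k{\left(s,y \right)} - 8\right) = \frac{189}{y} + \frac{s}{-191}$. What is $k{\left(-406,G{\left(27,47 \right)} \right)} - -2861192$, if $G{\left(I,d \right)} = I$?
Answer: $\frac{1092980143}{382} \approx 2.8612 \cdot 10^{6}$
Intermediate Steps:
$k{\left(s,y \right)} = 8 - \frac{s}{382} + \frac{189}{2 y}$ ($k{\left(s,y \right)} = 8 + \frac{\frac{189}{y} + \frac{s}{-191}}{2} = 8 + \frac{\frac{189}{y} + s \left(- \frac{1}{191}\right)}{2} = 8 + \frac{\frac{189}{y} - \frac{s}{191}}{2} = 8 - \left(- \frac{189}{2 y} + \frac{s}{382}\right) = 8 - \frac{s}{382} + \frac{189}{2 y}$)
$k{\left(-406,G{\left(27,47 \right)} \right)} - -2861192 = \frac{36099 - 27 \left(-3056 - 406\right)}{382 \cdot 27} - -2861192 = \frac{1}{382} \cdot \frac{1}{27} \left(36099 - 27 \left(-3462\right)\right) + 2861192 = \frac{1}{382} \cdot \frac{1}{27} \left(36099 + 93474\right) + 2861192 = \frac{1}{382} \cdot \frac{1}{27} \cdot 129573 + 2861192 = \frac{4799}{382} + 2861192 = \frac{1092980143}{382}$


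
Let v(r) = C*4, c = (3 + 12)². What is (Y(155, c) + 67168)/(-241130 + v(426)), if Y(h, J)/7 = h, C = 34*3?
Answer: -68253/240722 ≈ -0.28353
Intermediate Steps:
C = 102
c = 225 (c = 15² = 225)
Y(h, J) = 7*h
v(r) = 408 (v(r) = 102*4 = 408)
(Y(155, c) + 67168)/(-241130 + v(426)) = (7*155 + 67168)/(-241130 + 408) = (1085 + 67168)/(-240722) = 68253*(-1/240722) = -68253/240722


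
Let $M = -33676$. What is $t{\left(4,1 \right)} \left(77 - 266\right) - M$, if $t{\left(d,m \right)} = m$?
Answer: $33487$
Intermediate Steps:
$t{\left(4,1 \right)} \left(77 - 266\right) - M = 1 \left(77 - 266\right) - -33676 = 1 \left(77 - 266\right) + 33676 = 1 \left(-189\right) + 33676 = -189 + 33676 = 33487$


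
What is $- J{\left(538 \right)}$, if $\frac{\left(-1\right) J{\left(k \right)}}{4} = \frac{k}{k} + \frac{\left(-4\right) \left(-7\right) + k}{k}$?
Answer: $\frac{2208}{269} \approx 8.2082$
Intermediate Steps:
$J{\left(k \right)} = -4 - \frac{4 \left(28 + k\right)}{k}$ ($J{\left(k \right)} = - 4 \left(\frac{k}{k} + \frac{\left(-4\right) \left(-7\right) + k}{k}\right) = - 4 \left(1 + \frac{28 + k}{k}\right) = -4 - \frac{4 \left(28 + k\right)}{k}$)
$- J{\left(538 \right)} = - (-8 - \frac{112}{538}) = - (-8 - \frac{56}{269}) = \left(-1\right) \left(- \frac{2208}{269}\right) = \frac{2208}{269}$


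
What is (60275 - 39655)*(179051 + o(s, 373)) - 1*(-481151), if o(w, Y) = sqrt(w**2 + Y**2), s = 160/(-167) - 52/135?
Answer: 3692512771 + 4124*sqrt(70716991331881)/4509 ≈ 3.7002e+9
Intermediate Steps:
s = -30284/22545 (s = 160*(-1/167) - 52*1/135 = -160/167 - 52/135 = -30284/22545 ≈ -1.3433)
o(w, Y) = sqrt(Y**2 + w**2)
(60275 - 39655)*(179051 + o(s, 373)) - 1*(-481151) = (60275 - 39655)*(179051 + sqrt(373**2 + (-30284/22545)**2)) - 1*(-481151) = 20620*(179051 + sqrt(139129 + 917120656/508277025)) + 481151 = 20620*(179051 + sqrt(70716991331881/508277025)) + 481151 = 20620*(179051 + sqrt(70716991331881)/22545) + 481151 = (3692031620 + 4124*sqrt(70716991331881)/4509) + 481151 = 3692512771 + 4124*sqrt(70716991331881)/4509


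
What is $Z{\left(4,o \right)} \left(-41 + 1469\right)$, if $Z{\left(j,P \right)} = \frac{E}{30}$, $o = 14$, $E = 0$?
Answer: $0$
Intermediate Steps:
$Z{\left(j,P \right)} = 0$ ($Z{\left(j,P \right)} = \frac{0}{30} = 0 \cdot \frac{1}{30} = 0$)
$Z{\left(4,o \right)} \left(-41 + 1469\right) = 0 \left(-41 + 1469\right) = 0 \cdot 1428 = 0$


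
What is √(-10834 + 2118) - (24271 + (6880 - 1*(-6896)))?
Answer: -38047 + 2*I*√2179 ≈ -38047.0 + 93.359*I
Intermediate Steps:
√(-10834 + 2118) - (24271 + (6880 - 1*(-6896))) = √(-8716) - (24271 + (6880 + 6896)) = 2*I*√2179 - (24271 + 13776) = 2*I*√2179 - 1*38047 = 2*I*√2179 - 38047 = -38047 + 2*I*√2179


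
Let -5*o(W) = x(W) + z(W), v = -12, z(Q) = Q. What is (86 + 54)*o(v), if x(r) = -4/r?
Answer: 980/3 ≈ 326.67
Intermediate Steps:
o(W) = -W/5 + 4/(5*W) (o(W) = -(-4/W + W)/5 = -(W - 4/W)/5 = -W/5 + 4/(5*W))
(86 + 54)*o(v) = (86 + 54)*((⅕)*(4 - 1*(-12)²)/(-12)) = 140*((⅕)*(-1/12)*(4 - 1*144)) = 140*((⅕)*(-1/12)*(4 - 144)) = 140*((⅕)*(-1/12)*(-140)) = 140*(7/3) = 980/3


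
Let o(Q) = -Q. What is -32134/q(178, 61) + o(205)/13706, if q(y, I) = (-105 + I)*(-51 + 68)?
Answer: 5003128/116501 ≈ 42.945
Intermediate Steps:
q(y, I) = -1785 + 17*I (q(y, I) = (-105 + I)*17 = -1785 + 17*I)
-32134/q(178, 61) + o(205)/13706 = -32134/(-1785 + 17*61) - 1*205/13706 = -32134/(-1785 + 1037) - 205*1/13706 = -32134/(-748) - 205/13706 = -32134*(-1/748) - 205/13706 = 16067/374 - 205/13706 = 5003128/116501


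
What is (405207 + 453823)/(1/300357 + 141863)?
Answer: 129007836855/21304772546 ≈ 6.0554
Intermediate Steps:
(405207 + 453823)/(1/300357 + 141863) = 859030/(1/300357 + 141863) = 859030/(42609545092/300357) = 859030*(300357/42609545092) = 129007836855/21304772546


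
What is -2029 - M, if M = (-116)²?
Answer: -15485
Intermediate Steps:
M = 13456
-2029 - M = -2029 - 1*13456 = -2029 - 13456 = -15485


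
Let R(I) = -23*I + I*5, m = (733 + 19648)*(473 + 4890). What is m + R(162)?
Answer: 109300387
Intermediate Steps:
m = 109303303 (m = 20381*5363 = 109303303)
R(I) = -18*I (R(I) = -23*I + 5*I = -18*I)
m + R(162) = 109303303 - 18*162 = 109303303 - 2916 = 109300387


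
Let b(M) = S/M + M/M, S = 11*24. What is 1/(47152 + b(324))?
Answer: 27/1273153 ≈ 2.1207e-5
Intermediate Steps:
S = 264
b(M) = 1 + 264/M (b(M) = 264/M + M/M = 264/M + 1 = 1 + 264/M)
1/(47152 + b(324)) = 1/(47152 + (264 + 324)/324) = 1/(47152 + (1/324)*588) = 1/(47152 + 49/27) = 1/(1273153/27) = 27/1273153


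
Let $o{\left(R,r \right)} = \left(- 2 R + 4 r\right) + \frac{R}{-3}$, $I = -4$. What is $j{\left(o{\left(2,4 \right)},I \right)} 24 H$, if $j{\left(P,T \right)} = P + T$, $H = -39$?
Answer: $-6864$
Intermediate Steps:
$o{\left(R,r \right)} = 4 r - \frac{7 R}{3}$ ($o{\left(R,r \right)} = \left(- 2 R + 4 r\right) + R \left(- \frac{1}{3}\right) = \left(- 2 R + 4 r\right) - \frac{R}{3} = 4 r - \frac{7 R}{3}$)
$j{\left(o{\left(2,4 \right)},I \right)} 24 H = \left(\left(4 \cdot 4 - \frac{14}{3}\right) - 4\right) 24 \left(-39\right) = \left(\left(16 - \frac{14}{3}\right) - 4\right) 24 \left(-39\right) = \left(\frac{34}{3} - 4\right) 24 \left(-39\right) = \frac{22}{3} \cdot 24 \left(-39\right) = 176 \left(-39\right) = -6864$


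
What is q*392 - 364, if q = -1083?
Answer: -424900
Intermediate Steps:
q*392 - 364 = -1083*392 - 364 = -424536 - 364 = -424900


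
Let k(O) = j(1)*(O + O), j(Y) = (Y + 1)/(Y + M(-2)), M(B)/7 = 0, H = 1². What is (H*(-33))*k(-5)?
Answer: 660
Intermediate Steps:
H = 1
M(B) = 0 (M(B) = 7*0 = 0)
j(Y) = (1 + Y)/Y (j(Y) = (Y + 1)/(Y + 0) = (1 + Y)/Y)
k(O) = 4*O (k(O) = ((1 + 1)/1)*(O + O) = (1*2)*(2*O) = 2*(2*O) = 4*O)
(H*(-33))*k(-5) = (1*(-33))*(4*(-5)) = -33*(-20) = 660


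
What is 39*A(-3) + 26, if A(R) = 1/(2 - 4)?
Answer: 13/2 ≈ 6.5000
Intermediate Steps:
A(R) = -½ (A(R) = 1/(-2) = -½)
39*A(-3) + 26 = 39*(-½) + 26 = -39/2 + 26 = 13/2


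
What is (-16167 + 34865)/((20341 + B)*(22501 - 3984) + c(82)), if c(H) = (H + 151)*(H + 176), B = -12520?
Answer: 18698/144881571 ≈ 0.00012906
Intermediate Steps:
c(H) = (151 + H)*(176 + H)
(-16167 + 34865)/((20341 + B)*(22501 - 3984) + c(82)) = (-16167 + 34865)/((20341 - 12520)*(22501 - 3984) + (26576 + 82² + 327*82)) = 18698/(7821*18517 + (26576 + 6724 + 26814)) = 18698/(144821457 + 60114) = 18698/144881571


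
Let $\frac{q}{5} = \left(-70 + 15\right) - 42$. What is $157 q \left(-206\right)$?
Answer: $15685870$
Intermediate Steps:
$q = -485$ ($q = 5 \left(\left(-70 + 15\right) - 42\right) = 5 \left(-55 - 42\right) = 5 \left(-97\right) = -485$)
$157 q \left(-206\right) = 157 \left(-485\right) \left(-206\right) = \left(-76145\right) \left(-206\right) = 15685870$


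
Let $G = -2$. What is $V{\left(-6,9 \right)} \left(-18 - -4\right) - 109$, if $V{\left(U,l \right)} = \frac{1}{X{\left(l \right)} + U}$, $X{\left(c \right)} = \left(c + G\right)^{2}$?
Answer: $- \frac{4701}{43} \approx -109.33$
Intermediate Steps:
$X{\left(c \right)} = \left(-2 + c\right)^{2}$ ($X{\left(c \right)} = \left(c - 2\right)^{2} = \left(-2 + c\right)^{2}$)
$V{\left(U,l \right)} = \frac{1}{U + \left(-2 + l\right)^{2}}$ ($V{\left(U,l \right)} = \frac{1}{\left(-2 + l\right)^{2} + U} = \frac{1}{U + \left(-2 + l\right)^{2}}$)
$V{\left(-6,9 \right)} \left(-18 - -4\right) - 109 = \frac{-18 - -4}{-6 + \left(-2 + 9\right)^{2}} - 109 = \frac{-18 + 4}{-6 + 7^{2}} - 109 = \frac{1}{-6 + 49} \left(-14\right) - 109 = \frac{1}{43} \left(-14\right) - 109 = - \frac{14}{43} - 109 = - \frac{4701}{43}$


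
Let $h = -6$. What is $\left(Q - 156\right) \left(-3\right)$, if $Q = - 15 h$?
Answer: $198$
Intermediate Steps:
$Q = 90$ ($Q = \left(-15\right) \left(-6\right) = 90$)
$\left(Q - 156\right) \left(-3\right) = \left(90 - 156\right) \left(-3\right) = \left(-66\right) \left(-3\right) = 198$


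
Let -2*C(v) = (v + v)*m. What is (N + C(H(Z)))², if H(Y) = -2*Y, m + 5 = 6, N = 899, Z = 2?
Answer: 815409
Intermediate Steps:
m = 1 (m = -5 + 6 = 1)
C(v) = -v (C(v) = -(v + v)/2 = -2*v/2 = -v)
(N + C(H(Z)))² = (899 - (-2)*2)² = (899 - 1*(-4))² = (899 + 4)² = 903² = 815409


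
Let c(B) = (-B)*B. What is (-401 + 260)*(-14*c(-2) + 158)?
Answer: -30174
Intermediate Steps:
c(B) = -B²
(-401 + 260)*(-14*c(-2) + 158) = (-401 + 260)*(-(-14)*(-2)² + 158) = -141*(-(-14)*4 + 158) = -141*(-14*(-4) + 158) = -141*(56 + 158) = -141*214 = -30174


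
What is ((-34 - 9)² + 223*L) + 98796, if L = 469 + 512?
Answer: 319408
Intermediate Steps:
L = 981
((-34 - 9)² + 223*L) + 98796 = ((-34 - 9)² + 223*981) + 98796 = ((-43)² + 218763) + 98796 = (1849 + 218763) + 98796 = 220612 + 98796 = 319408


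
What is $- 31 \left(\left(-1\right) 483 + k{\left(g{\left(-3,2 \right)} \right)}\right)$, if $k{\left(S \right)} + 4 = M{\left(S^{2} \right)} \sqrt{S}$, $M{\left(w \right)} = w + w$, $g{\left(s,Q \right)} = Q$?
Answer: $15097 - 248 \sqrt{2} \approx 14746.0$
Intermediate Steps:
$M{\left(w \right)} = 2 w$
$k{\left(S \right)} = -4 + 2 S^{\frac{5}{2}}$ ($k{\left(S \right)} = -4 + 2 S^{2} \sqrt{S} = -4 + 2 S^{\frac{5}{2}}$)
$- 31 \left(\left(-1\right) 483 + k{\left(g{\left(-3,2 \right)} \right)}\right) = - 31 \left(\left(-1\right) 483 - \left(4 - 2 \cdot 2^{\frac{5}{2}}\right)\right) = - 31 \left(-483 - \left(4 - 2 \cdot 4 \sqrt{2}\right)\right) = - 31 \left(-483 - \left(4 - 8 \sqrt{2}\right)\right) = - 31 \left(-487 + 8 \sqrt{2}\right) = 15097 - 248 \sqrt{2}$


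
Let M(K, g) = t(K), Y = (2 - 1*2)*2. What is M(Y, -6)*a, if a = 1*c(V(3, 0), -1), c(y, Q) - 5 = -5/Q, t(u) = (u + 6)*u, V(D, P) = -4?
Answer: 0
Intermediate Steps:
Y = 0 (Y = (2 - 2)*2 = 0*2 = 0)
t(u) = u*(6 + u) (t(u) = (6 + u)*u = u*(6 + u))
M(K, g) = K*(6 + K)
c(y, Q) = 5 - 5/Q
a = 10 (a = 1*(5 - 5/(-1)) = 1*(5 - 5*(-1)) = 1*(5 + 5) = 1*10 = 10)
M(Y, -6)*a = (0*(6 + 0))*10 = (0*6)*10 = 0*10 = 0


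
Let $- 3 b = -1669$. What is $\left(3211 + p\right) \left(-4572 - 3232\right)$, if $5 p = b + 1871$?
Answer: $- \frac{432708388}{15} \approx -2.8847 \cdot 10^{7}$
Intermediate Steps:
$b = \frac{1669}{3}$ ($b = \left(- \frac{1}{3}\right) \left(-1669\right) = \frac{1669}{3} \approx 556.33$)
$p = \frac{7282}{15}$ ($p = \frac{\frac{1669}{3} + 1871}{5} = \frac{1}{5} \cdot \frac{7282}{3} = \frac{7282}{15} \approx 485.47$)
$\left(3211 + p\right) \left(-4572 - 3232\right) = \left(3211 + \frac{7282}{15}\right) \left(-4572 - 3232\right) = \frac{55447}{15} \left(-7804\right) = - \frac{432708388}{15}$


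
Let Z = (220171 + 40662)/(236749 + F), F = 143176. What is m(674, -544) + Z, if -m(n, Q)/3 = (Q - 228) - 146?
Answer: 1046574283/379925 ≈ 2754.7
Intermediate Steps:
Z = 260833/379925 (Z = (220171 + 40662)/(236749 + 143176) = 260833/379925 ≈ 0.68654)
m(n, Q) = 1122 - 3*Q (m(n, Q) = -3*((Q - 228) - 146) = -3*((-228 + Q) - 146) = -3*(-374 + Q) = 1122 - 3*Q)
m(674, -544) + Z = (1122 - 3*(-544)) + 260833/379925 = (1122 + 1632) + 260833/379925 = 2754 + 260833/379925 = 1046574283/379925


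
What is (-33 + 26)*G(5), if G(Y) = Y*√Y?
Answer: -35*√5 ≈ -78.262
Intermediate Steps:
G(Y) = Y^(3/2)
(-33 + 26)*G(5) = (-33 + 26)*5^(3/2) = -35*√5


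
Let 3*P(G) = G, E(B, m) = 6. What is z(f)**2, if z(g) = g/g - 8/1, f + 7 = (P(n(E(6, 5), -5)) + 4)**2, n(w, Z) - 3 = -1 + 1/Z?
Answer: 49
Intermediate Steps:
n(w, Z) = 2 + 1/Z (n(w, Z) = 3 + (-1 + 1/Z) = 2 + 1/Z)
P(G) = G/3
f = 354/25 (f = -7 + ((2 + 1/(-5))/3 + 4)**2 = -7 + ((2 - 1/5)/3 + 4)**2 = -7 + ((1/3)*(9/5) + 4)**2 = -7 + (3/5 + 4)**2 = -7 + (23/5)**2 = -7 + 529/25 = 354/25 ≈ 14.160)
z(g) = -7 (z(g) = 1 - 8*1 = 1 - 8 = -7)
z(f)**2 = (-7)**2 = 49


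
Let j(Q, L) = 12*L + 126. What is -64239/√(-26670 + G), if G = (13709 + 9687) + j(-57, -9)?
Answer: 64239*I*√814/1628 ≈ 1125.8*I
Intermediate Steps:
j(Q, L) = 126 + 12*L
G = 23414 (G = (13709 + 9687) + (126 + 12*(-9)) = 23396 + (126 - 108) = 23396 + 18 = 23414)
-64239/√(-26670 + G) = -64239/√(-26670 + 23414) = -64239*(-I*√814/1628) = -(-64239)*I*√814/1628 = 64239*I*√814/1628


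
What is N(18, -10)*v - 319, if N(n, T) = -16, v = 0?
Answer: -319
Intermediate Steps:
N(18, -10)*v - 319 = -16*0 - 319 = 0 - 319 = -319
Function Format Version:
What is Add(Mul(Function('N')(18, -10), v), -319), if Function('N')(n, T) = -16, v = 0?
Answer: -319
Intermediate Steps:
Add(Mul(Function('N')(18, -10), v), -319) = Add(Mul(-16, 0), -319) = Add(0, -319) = -319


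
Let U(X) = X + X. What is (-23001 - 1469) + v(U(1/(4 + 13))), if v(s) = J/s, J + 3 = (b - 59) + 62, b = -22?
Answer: -24657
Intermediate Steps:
U(X) = 2*X
J = -22 (J = -3 + ((-22 - 59) + 62) = -3 + (-81 + 62) = -3 - 19 = -22)
v(s) = -22/s
(-23001 - 1469) + v(U(1/(4 + 13))) = (-23001 - 1469) - 22/(2/(4 + 13)) = -24470 - 22/(2/17) = -24470 - 22/(2*(1/17)) = -24470 - 22/2/17 = -24470 - 22*17/2 = -24470 - 187 = -24657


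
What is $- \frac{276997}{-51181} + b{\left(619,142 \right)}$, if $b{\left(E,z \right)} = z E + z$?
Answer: $\frac{4506252237}{51181} \approx 88045.0$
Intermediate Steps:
$b{\left(E,z \right)} = z + E z$ ($b{\left(E,z \right)} = E z + z = z + E z$)
$- \frac{276997}{-51181} + b{\left(619,142 \right)} = - \frac{276997}{-51181} + 142 \left(1 + 619\right) = \left(-276997\right) \left(- \frac{1}{51181}\right) + 142 \cdot 620 = \frac{276997}{51181} + 88040 = \frac{4506252237}{51181}$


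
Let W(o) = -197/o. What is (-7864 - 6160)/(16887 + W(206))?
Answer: -2888944/3478525 ≈ -0.83051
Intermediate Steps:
(-7864 - 6160)/(16887 + W(206)) = (-7864 - 6160)/(16887 - 197/206) = -14024/(16887 - 197*1/206) = -14024/(16887 - 197/206) = -14024/3478525/206 = -14024*206/3478525 = -2888944/3478525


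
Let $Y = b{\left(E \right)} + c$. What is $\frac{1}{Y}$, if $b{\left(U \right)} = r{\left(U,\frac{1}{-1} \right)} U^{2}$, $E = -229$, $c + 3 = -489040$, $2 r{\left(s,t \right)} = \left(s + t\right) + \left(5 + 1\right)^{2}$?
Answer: $- \frac{1}{5575820} \approx -1.7935 \cdot 10^{-7}$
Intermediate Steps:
$r{\left(s,t \right)} = 18 + \frac{s}{2} + \frac{t}{2}$ ($r{\left(s,t \right)} = \frac{\left(s + t\right) + \left(5 + 1\right)^{2}}{2} = \frac{\left(s + t\right) + 6^{2}}{2} = \frac{\left(s + t\right) + 36}{2} = \frac{36 + s + t}{2} = 18 + \frac{s}{2} + \frac{t}{2}$)
$c = -489043$ ($c = -3 - 489040 = -489043$)
$b{\left(U \right)} = U^{2} \left(\frac{35}{2} + \frac{U}{2}\right)$ ($b{\left(U \right)} = \left(18 + \frac{U}{2} + \frac{1}{2 \left(-1\right)}\right) U^{2} = \left(18 + \frac{U}{2} + \frac{1}{2} \left(-1\right)\right) U^{2} = \left(18 + \frac{U}{2} - \frac{1}{2}\right) U^{2} = \left(\frac{35}{2} + \frac{U}{2}\right) U^{2} = U^{2} \left(\frac{35}{2} + \frac{U}{2}\right)$)
$Y = -5575820$ ($Y = \frac{\left(-229\right)^{2} \left(35 - 229\right)}{2} - 489043 = \frac{1}{2} \cdot 52441 \left(-194\right) - 489043 = -5086777 - 489043 = -5575820$)
$\frac{1}{Y} = \frac{1}{-5575820} = - \frac{1}{5575820}$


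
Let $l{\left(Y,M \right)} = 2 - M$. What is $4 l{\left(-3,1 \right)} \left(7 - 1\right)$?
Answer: $24$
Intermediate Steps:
$4 l{\left(-3,1 \right)} \left(7 - 1\right) = 4 \left(2 - 1\right) \left(7 - 1\right) = 4 \cdot 1 \cdot 6 = 4 \cdot 6 = 24$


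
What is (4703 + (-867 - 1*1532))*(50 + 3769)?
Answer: 8798976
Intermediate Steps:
(4703 + (-867 - 1*1532))*(50 + 3769) = (4703 + (-867 - 1532))*3819 = (4703 - 2399)*3819 = 2304*3819 = 8798976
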